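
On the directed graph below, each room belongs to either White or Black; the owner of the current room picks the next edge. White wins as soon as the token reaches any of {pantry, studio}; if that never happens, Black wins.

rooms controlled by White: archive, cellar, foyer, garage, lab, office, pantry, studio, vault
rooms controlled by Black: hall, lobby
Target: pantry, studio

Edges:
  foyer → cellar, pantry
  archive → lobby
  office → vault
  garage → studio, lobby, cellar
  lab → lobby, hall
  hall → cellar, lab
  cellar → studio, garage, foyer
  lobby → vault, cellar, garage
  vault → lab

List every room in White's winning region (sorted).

A0 = {pantry, studio}
A1: add {cellar, foyer, garage} — cellar (White) has cellar→studio; garage (White) has garage→studio; foyer (White) has foyer→pantry.
A2 = A1; e.g. lobby (Black) can still go to vault. Fixed point.
White's winning region = {cellar, foyer, garage, pantry, studio}.

cellar, foyer, garage, pantry, studio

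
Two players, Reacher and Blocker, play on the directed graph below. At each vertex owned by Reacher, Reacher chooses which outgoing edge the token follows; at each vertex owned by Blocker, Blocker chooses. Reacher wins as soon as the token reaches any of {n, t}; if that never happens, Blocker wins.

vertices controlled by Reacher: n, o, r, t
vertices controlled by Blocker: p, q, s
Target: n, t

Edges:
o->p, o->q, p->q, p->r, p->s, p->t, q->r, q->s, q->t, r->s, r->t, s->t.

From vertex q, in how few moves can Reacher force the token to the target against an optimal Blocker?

2

A0 = {n, t}
A1: add {r, s} — r (Reacher) has r→t; s (Blocker): all of {t} already in.
A2: add {q} — q (Blocker): all of {r, s, t} already in.
q enters the attractor at level 2, so Reacher can force the target in 2 moves from there.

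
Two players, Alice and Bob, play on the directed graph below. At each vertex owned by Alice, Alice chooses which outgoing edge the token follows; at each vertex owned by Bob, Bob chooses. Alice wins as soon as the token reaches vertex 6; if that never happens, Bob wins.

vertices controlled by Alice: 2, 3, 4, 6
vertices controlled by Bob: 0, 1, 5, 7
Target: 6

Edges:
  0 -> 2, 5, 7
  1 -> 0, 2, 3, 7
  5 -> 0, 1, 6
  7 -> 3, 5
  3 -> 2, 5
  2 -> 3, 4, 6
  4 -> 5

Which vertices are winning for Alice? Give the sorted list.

A0 = {6}
A1: add {2} — 2 (Alice) has 2→6.
A2: add {3} — 3 (Alice) has 3→2.
A3 = A2; e.g. 0 (Bob) can still go to 5. Fixed point.
Alice's winning region = {2, 3, 6}.

2, 3, 6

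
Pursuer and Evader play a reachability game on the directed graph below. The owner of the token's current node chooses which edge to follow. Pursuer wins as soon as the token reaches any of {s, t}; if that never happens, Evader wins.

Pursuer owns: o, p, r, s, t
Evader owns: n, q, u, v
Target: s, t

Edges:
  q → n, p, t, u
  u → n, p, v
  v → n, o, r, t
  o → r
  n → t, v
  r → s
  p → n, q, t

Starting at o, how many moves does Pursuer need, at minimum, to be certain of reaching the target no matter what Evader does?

2

A0 = {s, t}
A1: add {p, r} — p (Pursuer) has p→t; r (Pursuer) has r→s.
A2: add {o} — o (Pursuer) has o→r.
A3 = A2; e.g. n (Evader) can still go to v. Fixed point.
o enters the attractor at level 2, so Pursuer can force the target in 2 moves from there.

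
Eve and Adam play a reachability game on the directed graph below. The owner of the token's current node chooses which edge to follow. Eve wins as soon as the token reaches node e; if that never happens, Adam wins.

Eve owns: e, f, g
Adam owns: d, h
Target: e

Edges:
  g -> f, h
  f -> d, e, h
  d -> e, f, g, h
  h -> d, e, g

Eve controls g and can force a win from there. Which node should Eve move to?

f

A0 = {e}
A1: add {f} — f (Eve) has f→e.
A2: add {g} — g (Eve) has g→f.
A3 = A2; e.g. d (Adam) can still go to h. Fixed point.
From g, successor f is in the attractor (rank 1); the other successor h is not.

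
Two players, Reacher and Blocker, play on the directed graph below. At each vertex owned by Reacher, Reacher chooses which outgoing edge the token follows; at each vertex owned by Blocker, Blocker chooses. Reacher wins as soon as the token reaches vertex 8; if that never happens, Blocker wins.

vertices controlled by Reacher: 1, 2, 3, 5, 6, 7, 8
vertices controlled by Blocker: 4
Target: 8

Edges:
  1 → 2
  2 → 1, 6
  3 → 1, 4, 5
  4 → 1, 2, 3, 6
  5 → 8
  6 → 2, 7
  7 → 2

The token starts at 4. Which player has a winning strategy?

Blocker

A0 = {8}
A1: add {5} — 5 (Reacher) has 5→8.
A2: add {3} — 3 (Reacher) has 3→5.
A3 = A2; e.g. 1 (Reacher) has no edge into A2. Fixed point.
4 never enters the attractor, so Blocker can avoid the target forever.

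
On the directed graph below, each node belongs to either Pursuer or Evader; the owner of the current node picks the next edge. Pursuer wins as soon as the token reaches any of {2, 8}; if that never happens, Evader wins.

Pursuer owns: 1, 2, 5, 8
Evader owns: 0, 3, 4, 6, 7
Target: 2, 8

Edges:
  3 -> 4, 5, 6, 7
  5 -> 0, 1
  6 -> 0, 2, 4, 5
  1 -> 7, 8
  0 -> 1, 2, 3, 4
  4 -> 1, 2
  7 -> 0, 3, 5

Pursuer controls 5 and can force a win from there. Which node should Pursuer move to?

1

A0 = {2, 8}
A1: add {1} — 1 (Pursuer) has 1→8.
A2: add {4, 5} — 4 (Evader): all of {1, 2} already in; 5 (Pursuer) has 5→1.
A3 = A2; e.g. 0 (Evader) can still go to 3. Fixed point.
From 5, successor 1 is in the attractor (rank 1); the other successor 0 is not.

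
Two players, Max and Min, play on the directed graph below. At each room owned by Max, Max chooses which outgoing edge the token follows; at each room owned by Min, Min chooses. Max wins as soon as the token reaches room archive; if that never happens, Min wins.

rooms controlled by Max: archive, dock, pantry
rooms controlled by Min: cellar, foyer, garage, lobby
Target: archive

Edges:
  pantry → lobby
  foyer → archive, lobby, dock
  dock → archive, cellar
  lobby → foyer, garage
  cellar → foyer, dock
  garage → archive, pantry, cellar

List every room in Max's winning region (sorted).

A0 = {archive}
A1: add {dock} — dock (Max) has dock→archive.
A2 = A1; e.g. pantry (Max) has no edge into A1. Fixed point.
Max's winning region = {archive, dock}.

archive, dock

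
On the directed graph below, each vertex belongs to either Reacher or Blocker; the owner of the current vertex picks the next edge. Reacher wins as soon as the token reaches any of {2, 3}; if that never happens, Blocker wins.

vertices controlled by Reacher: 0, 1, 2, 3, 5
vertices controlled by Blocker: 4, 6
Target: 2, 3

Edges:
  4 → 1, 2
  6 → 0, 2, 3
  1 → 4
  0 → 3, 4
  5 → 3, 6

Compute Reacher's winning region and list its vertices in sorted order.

0, 2, 3, 5, 6

A0 = {2, 3}
A1: add {0, 5} — 0 (Reacher) has 0→3; 5 (Reacher) has 5→3.
A2: add {6} — 6 (Blocker): all of {0, 2, 3} already in.
A3 = A2; e.g. 1 (Reacher) has no edge into A2. Fixed point.
Reacher's winning region = {0, 2, 3, 5, 6}.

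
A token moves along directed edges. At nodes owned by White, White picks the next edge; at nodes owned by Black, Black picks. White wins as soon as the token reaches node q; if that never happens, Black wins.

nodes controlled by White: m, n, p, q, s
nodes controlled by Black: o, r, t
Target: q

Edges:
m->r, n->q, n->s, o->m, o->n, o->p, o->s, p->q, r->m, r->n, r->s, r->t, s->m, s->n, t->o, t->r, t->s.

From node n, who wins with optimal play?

A0 = {q}
A1: add {n, p} — n (White) has n→q; p (White) has p→q.
n ∈ A1, so White can force the target.

White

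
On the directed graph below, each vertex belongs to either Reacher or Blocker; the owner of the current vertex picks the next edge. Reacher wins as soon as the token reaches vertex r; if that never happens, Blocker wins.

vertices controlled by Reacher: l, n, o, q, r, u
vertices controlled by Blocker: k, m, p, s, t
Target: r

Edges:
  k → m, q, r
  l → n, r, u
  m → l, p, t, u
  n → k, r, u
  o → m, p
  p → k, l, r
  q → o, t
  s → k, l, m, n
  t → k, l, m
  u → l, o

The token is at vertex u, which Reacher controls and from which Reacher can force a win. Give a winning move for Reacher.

l

A0 = {r}
A1: add {l, n} — l (Reacher) has l→r; n (Reacher) has n→r.
A2: add {u} — u (Reacher) has u→l.
A3 = A2; e.g. k (Blocker) can still go to m. Fixed point.
From u, successor l is in the attractor (rank 1); the other successor o is not.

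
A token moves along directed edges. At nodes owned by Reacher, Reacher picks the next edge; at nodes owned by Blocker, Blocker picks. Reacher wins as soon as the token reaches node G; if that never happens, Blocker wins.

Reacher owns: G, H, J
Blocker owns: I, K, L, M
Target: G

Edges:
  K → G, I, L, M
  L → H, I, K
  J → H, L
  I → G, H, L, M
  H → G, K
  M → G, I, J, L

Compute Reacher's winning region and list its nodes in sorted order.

A0 = {G}
A1: add {H} — H (Reacher) has H→G.
A2: add {J} — J (Reacher) has J→H.
A3 = A2; e.g. I (Blocker) can still go to L. Fixed point.
Reacher's winning region = {G, H, J}.

G, H, J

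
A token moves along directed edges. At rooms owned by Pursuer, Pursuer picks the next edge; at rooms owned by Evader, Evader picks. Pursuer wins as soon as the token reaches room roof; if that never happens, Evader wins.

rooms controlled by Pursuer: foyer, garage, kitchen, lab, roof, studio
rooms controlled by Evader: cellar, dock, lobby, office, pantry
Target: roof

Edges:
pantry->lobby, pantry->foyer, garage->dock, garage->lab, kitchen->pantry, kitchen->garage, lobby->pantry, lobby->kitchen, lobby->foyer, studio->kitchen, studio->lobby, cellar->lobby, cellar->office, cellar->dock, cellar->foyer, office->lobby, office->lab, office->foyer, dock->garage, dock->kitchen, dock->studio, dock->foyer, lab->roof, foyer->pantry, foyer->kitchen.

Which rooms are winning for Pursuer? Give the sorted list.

A0 = {roof}
A1: add {lab} — lab (Pursuer) has lab→roof.
A2: add {garage} — garage (Pursuer) has garage→lab.
A3: add {kitchen} — kitchen (Pursuer) has kitchen→garage.
A4: add {foyer, studio} — studio (Pursuer) has studio→kitchen; foyer (Pursuer) has foyer→kitchen.
A5: add {dock} — dock (Evader): all of {garage, kitchen, studio, foyer} already in.
A6 = A5; e.g. pantry (Evader) can still go to lobby. Fixed point.
Pursuer's winning region = {dock, foyer, garage, kitchen, lab, roof, studio}.

dock, foyer, garage, kitchen, lab, roof, studio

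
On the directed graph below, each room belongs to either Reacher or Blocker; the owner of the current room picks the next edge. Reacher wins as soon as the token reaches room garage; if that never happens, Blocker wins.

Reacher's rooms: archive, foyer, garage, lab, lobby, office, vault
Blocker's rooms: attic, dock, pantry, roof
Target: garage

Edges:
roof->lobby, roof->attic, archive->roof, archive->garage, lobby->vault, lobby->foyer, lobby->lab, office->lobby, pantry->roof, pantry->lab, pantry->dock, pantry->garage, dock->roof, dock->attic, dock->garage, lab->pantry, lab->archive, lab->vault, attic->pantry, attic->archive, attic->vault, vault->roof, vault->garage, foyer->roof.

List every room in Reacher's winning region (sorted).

archive, garage, lab, lobby, office, vault

A0 = {garage}
A1: add {archive, vault} — archive (Reacher) has archive→garage; vault (Reacher) has vault→garage.
A2: add {lab, lobby} — lobby (Reacher) has lobby→vault; lab (Reacher) has lab→archive.
A3: add {office} — office (Reacher) has office→lobby.
A4 = A3; e.g. pantry (Blocker) can still go to roof. Fixed point.
Reacher's winning region = {archive, garage, lab, lobby, office, vault}.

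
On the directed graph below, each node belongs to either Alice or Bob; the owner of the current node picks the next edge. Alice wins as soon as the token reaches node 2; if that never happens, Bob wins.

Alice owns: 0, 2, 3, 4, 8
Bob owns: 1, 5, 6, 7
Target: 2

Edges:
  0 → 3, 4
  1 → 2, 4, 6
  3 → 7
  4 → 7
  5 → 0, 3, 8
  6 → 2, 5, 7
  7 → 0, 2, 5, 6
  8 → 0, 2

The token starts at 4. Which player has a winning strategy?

A0 = {2}
A1: add {8} — 8 (Alice) has 8→2.
A2 = A1; e.g. 0 (Alice) has no edge into A1. Fixed point.
4 never enters the attractor, so Bob can avoid the target forever.

Bob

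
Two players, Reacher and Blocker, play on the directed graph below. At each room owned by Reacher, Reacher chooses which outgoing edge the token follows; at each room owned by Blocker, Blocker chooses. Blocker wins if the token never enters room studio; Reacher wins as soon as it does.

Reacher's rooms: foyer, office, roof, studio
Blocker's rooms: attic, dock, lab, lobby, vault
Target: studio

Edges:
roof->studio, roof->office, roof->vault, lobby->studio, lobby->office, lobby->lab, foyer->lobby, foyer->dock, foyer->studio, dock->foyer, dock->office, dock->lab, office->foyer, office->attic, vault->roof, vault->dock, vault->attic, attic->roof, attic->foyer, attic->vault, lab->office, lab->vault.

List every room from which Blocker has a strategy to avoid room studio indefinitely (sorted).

attic, dock, lab, lobby, vault

A0 = {studio}
A1: add {foyer, roof} — roof (Reacher) has roof→studio; foyer (Reacher) has foyer→studio.
A2: add {office} — office (Reacher) has office→foyer.
A3 = A2; e.g. lobby (Blocker) can still go to lab. Fixed point.
Reacher's attractor = {foyer, office, roof, studio}; Blocker avoids the target exactly from the complement.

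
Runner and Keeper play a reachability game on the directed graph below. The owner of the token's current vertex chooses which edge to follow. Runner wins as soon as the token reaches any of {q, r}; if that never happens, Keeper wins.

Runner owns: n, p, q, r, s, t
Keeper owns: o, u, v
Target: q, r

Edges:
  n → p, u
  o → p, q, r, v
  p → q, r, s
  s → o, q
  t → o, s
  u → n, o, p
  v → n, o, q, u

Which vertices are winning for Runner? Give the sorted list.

n, p, q, r, s, t

A0 = {q, r}
A1: add {p, s} — p (Runner) has p→q; s (Runner) has s→q.
A2: add {n, t} — n (Runner) has n→p; t (Runner) has t→s.
A3 = A2; e.g. o (Keeper) can still go to v. Fixed point.
Runner's winning region = {n, p, q, r, s, t}.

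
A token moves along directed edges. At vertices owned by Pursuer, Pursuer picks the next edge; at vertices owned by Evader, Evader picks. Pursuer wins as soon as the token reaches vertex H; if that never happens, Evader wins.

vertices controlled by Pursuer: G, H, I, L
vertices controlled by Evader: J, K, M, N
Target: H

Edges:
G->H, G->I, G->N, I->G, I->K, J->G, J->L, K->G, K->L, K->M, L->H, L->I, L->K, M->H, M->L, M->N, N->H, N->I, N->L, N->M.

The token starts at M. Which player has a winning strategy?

A0 = {H}
A1: add {G, L} — G (Pursuer) has G→H; L (Pursuer) has L→H.
A2: add {I, J} — I (Pursuer) has I→G; J (Evader): all of {G, L} already in.
A3 = A2; e.g. K (Evader) can still go to M. Fixed point.
M never enters the attractor, so Evader can avoid the target forever.

Evader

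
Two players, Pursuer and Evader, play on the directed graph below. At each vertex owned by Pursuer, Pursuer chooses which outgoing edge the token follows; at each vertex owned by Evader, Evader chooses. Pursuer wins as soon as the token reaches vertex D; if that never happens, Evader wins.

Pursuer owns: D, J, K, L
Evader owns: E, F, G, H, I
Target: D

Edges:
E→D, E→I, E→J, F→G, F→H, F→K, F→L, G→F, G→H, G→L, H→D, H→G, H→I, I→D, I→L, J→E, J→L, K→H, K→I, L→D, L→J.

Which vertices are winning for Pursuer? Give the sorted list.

D, E, I, J, K, L

A0 = {D}
A1: add {L} — L (Pursuer) has L→D.
A2: add {I, J} — I (Evader): all of {D, L} already in; J (Pursuer) has J→L.
A3: add {E, K} — E (Evader): all of {D, I, J} already in; K (Pursuer) has K→I.
A4 = A3; e.g. F (Evader) can still go to G. Fixed point.
Pursuer's winning region = {D, E, I, J, K, L}.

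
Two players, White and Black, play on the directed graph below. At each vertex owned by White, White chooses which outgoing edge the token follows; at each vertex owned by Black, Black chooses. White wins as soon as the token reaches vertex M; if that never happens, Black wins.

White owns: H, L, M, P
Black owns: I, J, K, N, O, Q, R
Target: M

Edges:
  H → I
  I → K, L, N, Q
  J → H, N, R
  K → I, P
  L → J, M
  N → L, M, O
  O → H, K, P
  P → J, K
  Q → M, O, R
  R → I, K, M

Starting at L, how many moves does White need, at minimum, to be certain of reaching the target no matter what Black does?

1

A0 = {M}
A1: add {L} — L (White) has L→M.
A2 = A1; e.g. H (White) has no edge into A1. Fixed point.
L enters the attractor at level 1, so White can force the target in 1 move from there.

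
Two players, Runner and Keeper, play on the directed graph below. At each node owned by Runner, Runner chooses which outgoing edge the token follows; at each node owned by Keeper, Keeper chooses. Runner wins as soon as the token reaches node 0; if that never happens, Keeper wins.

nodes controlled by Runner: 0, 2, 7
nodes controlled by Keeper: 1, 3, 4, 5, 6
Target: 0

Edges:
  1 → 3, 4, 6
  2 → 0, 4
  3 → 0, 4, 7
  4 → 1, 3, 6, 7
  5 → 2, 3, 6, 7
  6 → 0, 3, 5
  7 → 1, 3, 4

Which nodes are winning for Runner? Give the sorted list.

A0 = {0}
A1: add {2} — 2 (Runner) has 2→0.
A2 = A1; e.g. 1 (Keeper) can still go to 3. Fixed point.
Runner's winning region = {0, 2}.

0, 2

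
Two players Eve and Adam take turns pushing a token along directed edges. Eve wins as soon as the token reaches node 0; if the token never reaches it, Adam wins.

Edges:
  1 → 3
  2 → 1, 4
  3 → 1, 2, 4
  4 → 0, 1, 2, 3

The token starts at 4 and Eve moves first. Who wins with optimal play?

Track states (vertex, player-to-move).
A0 = {(0,Eve), (0,Adam)}
A1: add {(4,Eve)}.
(4,Eve) ∈ A1 ⇒ Eve forces the target.

Eve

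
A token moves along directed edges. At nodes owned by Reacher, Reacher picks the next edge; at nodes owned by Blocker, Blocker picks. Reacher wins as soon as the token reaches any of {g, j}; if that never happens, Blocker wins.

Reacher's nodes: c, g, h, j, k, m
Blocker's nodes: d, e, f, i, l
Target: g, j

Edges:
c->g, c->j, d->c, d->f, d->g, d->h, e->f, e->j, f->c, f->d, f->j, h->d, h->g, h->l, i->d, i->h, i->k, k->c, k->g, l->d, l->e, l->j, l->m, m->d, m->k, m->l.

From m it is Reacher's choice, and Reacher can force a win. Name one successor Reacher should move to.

k

A0 = {g, j}
A1: add {c, h, k} — c (Reacher) has c→g; h (Reacher) has h→g; k (Reacher) has k→g.
A2: add {m} — m (Reacher) has m→k.
A3 = A2; e.g. d (Blocker) can still go to f. Fixed point.
From m, successor k is in the attractor (rank 1); the other successors d, l are not.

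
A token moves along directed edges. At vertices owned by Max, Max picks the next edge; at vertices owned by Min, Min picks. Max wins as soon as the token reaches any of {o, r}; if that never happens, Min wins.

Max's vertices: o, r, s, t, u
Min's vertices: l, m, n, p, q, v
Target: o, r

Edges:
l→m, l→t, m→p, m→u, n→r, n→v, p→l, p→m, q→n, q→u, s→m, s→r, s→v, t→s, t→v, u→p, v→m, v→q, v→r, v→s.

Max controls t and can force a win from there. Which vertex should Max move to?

s

A0 = {o, r}
A1: add {s} — s (Max) has s→r.
A2: add {t} — t (Max) has t→s.
A3 = A2; e.g. l (Min) can still go to m. Fixed point.
From t, successor s is in the attractor (rank 1); the other successor v is not.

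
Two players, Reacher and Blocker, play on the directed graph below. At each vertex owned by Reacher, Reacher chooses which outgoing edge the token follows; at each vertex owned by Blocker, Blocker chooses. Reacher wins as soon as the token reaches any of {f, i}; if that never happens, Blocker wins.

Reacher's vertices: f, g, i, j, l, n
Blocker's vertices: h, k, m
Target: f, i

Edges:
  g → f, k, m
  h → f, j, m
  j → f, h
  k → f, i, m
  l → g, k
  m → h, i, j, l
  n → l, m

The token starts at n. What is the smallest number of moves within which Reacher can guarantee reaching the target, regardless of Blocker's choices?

3

A0 = {f, i}
A1: add {g, j} — g (Reacher) has g→f; j (Reacher) has j→f.
A2: add {l} — l (Reacher) has l→g.
A3: add {n} — n (Reacher) has n→l.
A4 = A3; e.g. h (Blocker) can still go to m. Fixed point.
n enters the attractor at level 3, so Reacher can force the target in 3 moves from there.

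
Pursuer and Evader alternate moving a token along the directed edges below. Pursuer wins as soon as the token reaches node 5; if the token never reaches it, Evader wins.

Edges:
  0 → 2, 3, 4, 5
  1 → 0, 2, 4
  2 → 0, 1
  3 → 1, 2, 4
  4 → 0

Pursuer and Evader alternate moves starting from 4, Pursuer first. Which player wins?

Evader

Track states (vertex, player-to-move).
A0 = {(5,Pursuer), (5,Evader)}
A1: add {(0,Pursuer)}.
A2: add {(4,Evader)}.
A3: add {(1,Pursuer), (3,Pursuer)}.
A4: add {(2,Evader)}.
A5 = A4; e.g. (0,Evader) stays out. (4,Pursuer) never enters ⇒ Evader avoids the target.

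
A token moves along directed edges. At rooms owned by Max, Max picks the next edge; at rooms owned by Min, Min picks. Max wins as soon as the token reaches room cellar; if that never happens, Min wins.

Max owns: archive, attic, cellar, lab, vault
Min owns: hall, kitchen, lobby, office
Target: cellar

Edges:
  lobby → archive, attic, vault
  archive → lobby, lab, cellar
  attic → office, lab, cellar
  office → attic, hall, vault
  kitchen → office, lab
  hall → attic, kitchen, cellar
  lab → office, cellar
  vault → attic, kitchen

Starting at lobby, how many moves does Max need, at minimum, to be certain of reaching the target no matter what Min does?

A0 = {cellar}
A1: add {archive, attic, lab} — archive (Max) has archive→cellar; attic (Max) has attic→cellar; lab (Max) has lab→cellar.
A2: add {vault} — vault (Max) has vault→attic.
A3: add {lobby} — lobby (Min): all of {archive, attic, vault} already in.
A4 = A3; e.g. office (Min) can still go to hall. Fixed point.
lobby enters the attractor at level 3, so Max can force the target in 3 moves from there.

3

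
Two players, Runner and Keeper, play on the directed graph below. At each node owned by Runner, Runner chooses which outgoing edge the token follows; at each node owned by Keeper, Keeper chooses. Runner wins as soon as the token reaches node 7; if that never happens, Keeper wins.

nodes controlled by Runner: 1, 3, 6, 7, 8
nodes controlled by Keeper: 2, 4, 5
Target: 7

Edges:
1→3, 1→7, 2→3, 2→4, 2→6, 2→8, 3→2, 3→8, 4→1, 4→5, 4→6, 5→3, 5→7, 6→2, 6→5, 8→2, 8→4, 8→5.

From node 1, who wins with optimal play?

Runner

A0 = {7}
A1: add {1} — 1 (Runner) has 1→7.
A2 = A1; e.g. 2 (Keeper) can still go to 3. Fixed point.
1 ∈ A1, so Runner can force the target.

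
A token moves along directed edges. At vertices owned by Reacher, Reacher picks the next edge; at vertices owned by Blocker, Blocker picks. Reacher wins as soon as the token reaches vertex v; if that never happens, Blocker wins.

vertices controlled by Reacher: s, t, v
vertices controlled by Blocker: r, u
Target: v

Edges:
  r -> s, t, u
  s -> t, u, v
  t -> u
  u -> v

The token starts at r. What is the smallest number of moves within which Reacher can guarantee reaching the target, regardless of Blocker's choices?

A0 = {v}
A1: add {s, u} — s (Reacher) has s→v; u (Blocker): all of {v} already in.
A2: add {t} — t (Reacher) has t→u.
A3: add {r} — r (Blocker): all of {s, t, u} already in.
A3 = all vertices. Fixed point.
r enters the attractor at level 3, so Reacher can force the target in 3 moves from there.

3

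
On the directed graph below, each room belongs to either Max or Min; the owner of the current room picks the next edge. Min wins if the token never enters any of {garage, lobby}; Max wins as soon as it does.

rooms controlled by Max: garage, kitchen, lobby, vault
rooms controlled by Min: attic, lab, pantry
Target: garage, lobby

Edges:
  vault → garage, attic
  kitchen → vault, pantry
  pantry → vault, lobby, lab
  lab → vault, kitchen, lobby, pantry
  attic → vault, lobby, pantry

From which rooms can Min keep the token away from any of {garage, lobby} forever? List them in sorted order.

A0 = {garage, lobby}
A1: add {vault} — vault (Max) has vault→garage.
A2: add {kitchen} — kitchen (Max) has kitchen→vault.
A3 = A2; e.g. pantry (Min) can still go to lab. Fixed point.
Max's attractor = {garage, kitchen, lobby, vault}; Min avoids the target exactly from the complement.

attic, lab, pantry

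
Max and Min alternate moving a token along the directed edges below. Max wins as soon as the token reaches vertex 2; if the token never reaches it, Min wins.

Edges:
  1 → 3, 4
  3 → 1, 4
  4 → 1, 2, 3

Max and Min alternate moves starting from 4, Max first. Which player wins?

Track states (vertex, player-to-move).
A0 = {(2,Max), (2,Min)}
A1: add {(4,Max)}.
(4,Max) ∈ A1 ⇒ Max forces the target.

Max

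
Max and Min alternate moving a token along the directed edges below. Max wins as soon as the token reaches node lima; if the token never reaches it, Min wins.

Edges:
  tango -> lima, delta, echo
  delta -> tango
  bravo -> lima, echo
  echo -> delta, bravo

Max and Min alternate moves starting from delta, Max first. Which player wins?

Min

Track states (vertex, player-to-move).
A0 = {(lima,Max), (lima,Min)}
A1: add {(tango,Max), (bravo,Max)}.
A2: add {(delta,Min)}.
A3: add {(echo,Max)}.
A4: add {(bravo,Min)}.
A5 = A4; e.g. (tango,Min) stays out. (delta,Max) never enters ⇒ Min avoids the target.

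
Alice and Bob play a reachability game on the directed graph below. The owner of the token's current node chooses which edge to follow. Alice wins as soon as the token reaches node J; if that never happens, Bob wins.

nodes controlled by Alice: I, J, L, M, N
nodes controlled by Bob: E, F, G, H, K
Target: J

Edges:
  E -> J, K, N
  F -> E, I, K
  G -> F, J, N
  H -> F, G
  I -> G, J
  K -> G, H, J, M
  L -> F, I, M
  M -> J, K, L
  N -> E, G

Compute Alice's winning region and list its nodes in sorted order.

A0 = {J}
A1: add {I, M} — I (Alice) has I→J; M (Alice) has M→J.
A2: add {L} — L (Alice) has L→I.
A3 = A2; e.g. E (Bob) can still go to K. Fixed point.
Alice's winning region = {I, J, L, M}.

I, J, L, M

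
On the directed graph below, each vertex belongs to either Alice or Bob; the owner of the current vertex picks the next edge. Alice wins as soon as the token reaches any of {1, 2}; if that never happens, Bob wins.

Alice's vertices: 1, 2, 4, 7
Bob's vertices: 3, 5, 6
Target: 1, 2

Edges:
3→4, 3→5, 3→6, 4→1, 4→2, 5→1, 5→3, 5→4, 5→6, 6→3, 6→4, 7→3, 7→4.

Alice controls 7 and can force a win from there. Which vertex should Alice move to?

A0 = {1, 2}
A1: add {4} — 4 (Alice) has 4→1.
A2: add {7} — 7 (Alice) has 7→4.
A3 = A2; e.g. 3 (Bob) can still go to 5. Fixed point.
From 7, successor 4 is in the attractor (rank 1); the other successor 3 is not.

4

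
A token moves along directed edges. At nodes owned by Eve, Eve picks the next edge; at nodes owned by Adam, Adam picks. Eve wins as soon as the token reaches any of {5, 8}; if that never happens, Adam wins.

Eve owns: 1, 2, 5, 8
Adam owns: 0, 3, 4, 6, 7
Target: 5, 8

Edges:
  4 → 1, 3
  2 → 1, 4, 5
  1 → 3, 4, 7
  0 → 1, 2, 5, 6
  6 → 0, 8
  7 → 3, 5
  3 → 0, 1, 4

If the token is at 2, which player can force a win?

A0 = {5, 8}
A1: add {2} — 2 (Eve) has 2→5.
A2 = A1; e.g. 0 (Adam) can still go to 1. Fixed point.
2 ∈ A1, so Eve can force the target.

Eve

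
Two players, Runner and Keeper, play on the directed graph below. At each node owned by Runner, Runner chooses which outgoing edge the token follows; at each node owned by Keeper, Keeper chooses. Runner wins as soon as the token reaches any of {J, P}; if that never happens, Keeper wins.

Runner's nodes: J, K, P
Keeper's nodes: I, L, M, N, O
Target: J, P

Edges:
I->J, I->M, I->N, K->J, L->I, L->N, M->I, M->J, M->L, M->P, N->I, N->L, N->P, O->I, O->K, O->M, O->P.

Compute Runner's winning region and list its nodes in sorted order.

J, K, P

A0 = {J, P}
A1: add {K} — K (Runner) has K→J.
A2 = A1; e.g. I (Keeper) can still go to M. Fixed point.
Runner's winning region = {J, K, P}.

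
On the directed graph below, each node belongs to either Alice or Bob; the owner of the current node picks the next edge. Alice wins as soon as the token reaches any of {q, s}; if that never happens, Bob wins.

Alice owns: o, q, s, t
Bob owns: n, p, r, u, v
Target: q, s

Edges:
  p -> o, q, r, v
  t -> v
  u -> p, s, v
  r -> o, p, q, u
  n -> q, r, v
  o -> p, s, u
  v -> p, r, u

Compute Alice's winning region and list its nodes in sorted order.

o, q, s

A0 = {q, s}
A1: add {o} — o (Alice) has o→s.
A2 = A1; e.g. n (Bob) can still go to r. Fixed point.
Alice's winning region = {o, q, s}.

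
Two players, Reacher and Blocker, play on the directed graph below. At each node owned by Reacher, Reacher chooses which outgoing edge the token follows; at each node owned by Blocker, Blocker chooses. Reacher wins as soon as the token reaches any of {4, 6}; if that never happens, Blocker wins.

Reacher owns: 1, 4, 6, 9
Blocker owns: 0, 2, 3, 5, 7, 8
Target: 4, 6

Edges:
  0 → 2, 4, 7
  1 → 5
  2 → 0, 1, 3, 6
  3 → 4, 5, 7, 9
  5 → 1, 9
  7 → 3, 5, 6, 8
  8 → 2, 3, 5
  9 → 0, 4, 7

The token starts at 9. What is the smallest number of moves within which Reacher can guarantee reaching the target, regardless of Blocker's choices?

1

A0 = {4, 6}
A1: add {9} — 9 (Reacher) has 9→4.
A2 = A1; e.g. 0 (Blocker) can still go to 2. Fixed point.
9 enters the attractor at level 1, so Reacher can force the target in 1 move from there.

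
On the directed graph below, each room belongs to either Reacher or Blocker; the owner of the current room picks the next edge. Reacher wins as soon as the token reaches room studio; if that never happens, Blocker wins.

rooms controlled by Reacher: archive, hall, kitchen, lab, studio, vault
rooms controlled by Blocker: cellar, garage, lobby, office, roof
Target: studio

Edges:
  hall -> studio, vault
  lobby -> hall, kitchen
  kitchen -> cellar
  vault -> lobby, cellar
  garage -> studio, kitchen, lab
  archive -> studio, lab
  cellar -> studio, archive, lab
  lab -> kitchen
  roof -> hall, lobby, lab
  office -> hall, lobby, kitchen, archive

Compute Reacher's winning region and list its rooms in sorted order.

A0 = {studio}
A1: add {archive, hall} — hall (Reacher) has hall→studio; archive (Reacher) has archive→studio.
A2 = A1; e.g. lobby (Blocker) can still go to kitchen. Fixed point.
Reacher's winning region = {archive, hall, studio}.

archive, hall, studio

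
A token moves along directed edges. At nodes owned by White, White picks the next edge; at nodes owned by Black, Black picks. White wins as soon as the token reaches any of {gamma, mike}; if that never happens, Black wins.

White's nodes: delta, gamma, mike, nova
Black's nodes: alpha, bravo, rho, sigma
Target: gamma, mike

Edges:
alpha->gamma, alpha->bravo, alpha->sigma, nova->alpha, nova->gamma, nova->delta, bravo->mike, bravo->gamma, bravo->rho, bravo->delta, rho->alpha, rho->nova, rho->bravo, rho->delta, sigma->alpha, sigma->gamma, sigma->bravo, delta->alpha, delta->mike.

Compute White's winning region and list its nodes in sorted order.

delta, gamma, mike, nova

A0 = {gamma, mike}
A1: add {delta, nova} — nova (White) has nova→gamma; delta (White) has delta→mike.
A2 = A1; e.g. alpha (Black) can still go to bravo. Fixed point.
White's winning region = {delta, gamma, mike, nova}.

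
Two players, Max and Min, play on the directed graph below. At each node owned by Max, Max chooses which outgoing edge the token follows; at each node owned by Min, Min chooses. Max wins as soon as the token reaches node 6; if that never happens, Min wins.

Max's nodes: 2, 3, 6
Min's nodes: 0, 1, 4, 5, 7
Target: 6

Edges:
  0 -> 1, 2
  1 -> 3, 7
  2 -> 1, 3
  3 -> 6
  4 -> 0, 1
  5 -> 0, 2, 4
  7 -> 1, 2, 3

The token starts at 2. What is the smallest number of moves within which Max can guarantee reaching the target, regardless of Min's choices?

A0 = {6}
A1: add {3} — 3 (Max) has 3→6.
A2: add {2} — 2 (Max) has 2→3.
A3 = A2; e.g. 0 (Min) can still go to 1. Fixed point.
2 enters the attractor at level 2, so Max can force the target in 2 moves from there.

2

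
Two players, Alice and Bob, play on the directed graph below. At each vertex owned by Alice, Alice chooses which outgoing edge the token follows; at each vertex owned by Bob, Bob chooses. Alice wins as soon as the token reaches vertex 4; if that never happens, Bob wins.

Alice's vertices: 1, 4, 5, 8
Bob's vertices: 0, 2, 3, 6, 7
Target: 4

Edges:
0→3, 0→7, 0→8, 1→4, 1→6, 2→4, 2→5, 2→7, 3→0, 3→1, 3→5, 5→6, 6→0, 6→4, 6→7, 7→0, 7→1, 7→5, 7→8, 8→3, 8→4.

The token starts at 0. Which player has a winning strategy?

A0 = {4}
A1: add {1, 8} — 1 (Alice) has 1→4; 8 (Alice) has 8→4.
A2 = A1; e.g. 0 (Bob) can still go to 3. Fixed point.
0 never enters the attractor, so Bob can avoid the target forever.

Bob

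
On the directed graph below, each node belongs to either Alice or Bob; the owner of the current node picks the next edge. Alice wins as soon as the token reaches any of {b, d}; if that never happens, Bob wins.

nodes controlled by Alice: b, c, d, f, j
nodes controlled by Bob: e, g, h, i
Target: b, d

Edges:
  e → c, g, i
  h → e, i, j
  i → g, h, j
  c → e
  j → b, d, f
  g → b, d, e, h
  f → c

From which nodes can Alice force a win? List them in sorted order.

b, d, j

A0 = {b, d}
A1: add {j} — j (Alice) has j→b.
A2 = A1; e.g. c (Alice) has no edge into A1. Fixed point.
Alice's winning region = {b, d, j}.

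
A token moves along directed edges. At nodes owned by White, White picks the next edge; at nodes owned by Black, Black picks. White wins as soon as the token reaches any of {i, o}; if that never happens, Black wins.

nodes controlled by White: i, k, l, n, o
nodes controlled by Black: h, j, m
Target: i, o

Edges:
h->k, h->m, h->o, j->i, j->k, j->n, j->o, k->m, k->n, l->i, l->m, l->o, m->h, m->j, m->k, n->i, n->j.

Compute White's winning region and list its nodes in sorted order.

A0 = {i, o}
A1: add {l, n} — l (White) has l→i; n (White) has n→i.
A2: add {k} — k (White) has k→n.
A3: add {j} — j (Black): all of {i, k, n, o} already in.
A4 = A3; e.g. h (Black) can still go to m. Fixed point.
White's winning region = {i, j, k, l, n, o}.

i, j, k, l, n, o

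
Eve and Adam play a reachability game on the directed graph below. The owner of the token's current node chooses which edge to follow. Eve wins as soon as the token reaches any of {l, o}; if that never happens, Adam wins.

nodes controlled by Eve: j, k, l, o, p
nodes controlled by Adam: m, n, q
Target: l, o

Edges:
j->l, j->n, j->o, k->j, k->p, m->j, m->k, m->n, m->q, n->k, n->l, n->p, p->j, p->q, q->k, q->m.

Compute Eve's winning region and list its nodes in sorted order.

j, k, l, n, o, p

A0 = {l, o}
A1: add {j} — j (Eve) has j→l.
A2: add {k, p} — k (Eve) has k→j; p (Eve) has p→j.
A3: add {n} — n (Adam): all of {k, l, p} already in.
A4 = A3; e.g. m (Adam) can still go to q. Fixed point.
Eve's winning region = {j, k, l, n, o, p}.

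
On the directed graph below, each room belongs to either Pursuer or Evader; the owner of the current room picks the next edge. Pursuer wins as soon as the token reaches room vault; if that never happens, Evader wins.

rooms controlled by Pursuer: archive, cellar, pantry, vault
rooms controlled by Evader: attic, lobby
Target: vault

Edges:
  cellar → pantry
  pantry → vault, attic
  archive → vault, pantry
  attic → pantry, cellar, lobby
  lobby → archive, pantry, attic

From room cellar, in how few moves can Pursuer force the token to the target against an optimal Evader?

A0 = {vault}
A1: add {archive, pantry} — archive (Pursuer) has archive→vault; pantry (Pursuer) has pantry→vault.
A2: add {cellar} — cellar (Pursuer) has cellar→pantry.
A3 = A2; e.g. lobby (Evader) can still go to attic. Fixed point.
cellar enters the attractor at level 2, so Pursuer can force the target in 2 moves from there.

2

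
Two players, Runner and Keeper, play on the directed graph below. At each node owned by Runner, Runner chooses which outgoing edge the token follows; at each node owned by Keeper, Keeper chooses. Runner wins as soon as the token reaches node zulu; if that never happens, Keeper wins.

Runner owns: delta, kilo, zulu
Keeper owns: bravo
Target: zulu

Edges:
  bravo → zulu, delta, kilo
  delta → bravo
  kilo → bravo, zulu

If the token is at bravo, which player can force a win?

A0 = {zulu}
A1: add {kilo} — kilo (Runner) has kilo→zulu.
A2 = A1; e.g. bravo (Keeper) can still go to delta. Fixed point.
bravo never enters the attractor, so Keeper can avoid the target forever.

Keeper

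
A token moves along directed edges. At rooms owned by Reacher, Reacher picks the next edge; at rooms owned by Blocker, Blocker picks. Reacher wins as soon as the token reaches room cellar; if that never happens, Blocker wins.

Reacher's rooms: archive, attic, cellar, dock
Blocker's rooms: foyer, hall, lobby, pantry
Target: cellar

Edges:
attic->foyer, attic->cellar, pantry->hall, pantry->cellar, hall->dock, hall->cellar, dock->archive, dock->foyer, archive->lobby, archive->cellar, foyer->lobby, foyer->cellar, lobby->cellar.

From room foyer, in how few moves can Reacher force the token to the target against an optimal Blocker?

2

A0 = {cellar}
A1: add {archive, attic, lobby} — attic (Reacher) has attic→cellar; archive (Reacher) has archive→cellar; lobby (Blocker): all of {cellar} already in.
A2: add {dock, foyer} — dock (Reacher) has dock→archive; foyer (Blocker): all of {lobby, cellar} already in.
foyer enters the attractor at level 2, so Reacher can force the target in 2 moves from there.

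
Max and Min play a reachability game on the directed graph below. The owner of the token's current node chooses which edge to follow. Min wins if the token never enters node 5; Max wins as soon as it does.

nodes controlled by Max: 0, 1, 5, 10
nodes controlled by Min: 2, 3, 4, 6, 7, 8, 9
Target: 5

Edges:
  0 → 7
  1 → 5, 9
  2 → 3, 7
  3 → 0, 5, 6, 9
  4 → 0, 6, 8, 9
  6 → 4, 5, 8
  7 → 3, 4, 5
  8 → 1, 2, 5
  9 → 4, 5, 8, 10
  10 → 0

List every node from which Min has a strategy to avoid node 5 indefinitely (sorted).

A0 = {5}
A1: add {1} — 1 (Max) has 1→5.
A2 = A1; e.g. 0 (Max) has no edge into A1. Fixed point.
Max's attractor = {1, 5}; Min avoids the target exactly from the complement.

0, 2, 3, 4, 6, 7, 8, 9, 10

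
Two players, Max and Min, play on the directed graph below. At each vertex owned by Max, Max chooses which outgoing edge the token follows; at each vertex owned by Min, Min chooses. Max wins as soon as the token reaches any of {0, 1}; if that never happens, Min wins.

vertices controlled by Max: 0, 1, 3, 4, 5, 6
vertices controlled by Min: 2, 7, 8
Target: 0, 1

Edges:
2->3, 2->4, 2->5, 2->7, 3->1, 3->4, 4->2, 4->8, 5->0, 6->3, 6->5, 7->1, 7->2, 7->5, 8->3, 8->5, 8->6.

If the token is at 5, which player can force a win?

A0 = {0, 1}
A1: add {3, 5} — 3 (Max) has 3→1; 5 (Max) has 5→0.
5 ∈ A1, so Max can force the target.

Max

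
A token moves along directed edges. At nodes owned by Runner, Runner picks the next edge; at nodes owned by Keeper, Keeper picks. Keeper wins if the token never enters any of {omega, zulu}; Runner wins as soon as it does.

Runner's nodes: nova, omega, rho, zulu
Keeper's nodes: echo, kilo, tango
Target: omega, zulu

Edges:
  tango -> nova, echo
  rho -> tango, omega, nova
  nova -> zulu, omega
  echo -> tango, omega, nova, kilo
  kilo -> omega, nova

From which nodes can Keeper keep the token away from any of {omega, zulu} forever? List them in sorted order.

echo, tango

A0 = {omega, zulu}
A1: add {nova, rho} — rho (Runner) has rho→omega; nova (Runner) has nova→zulu.
A2: add {kilo} — kilo (Keeper): all of {omega, nova} already in.
A3 = A2; e.g. tango (Keeper) can still go to echo. Fixed point.
Runner's attractor = {kilo, nova, omega, rho, zulu}; Keeper avoids the target exactly from the complement.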